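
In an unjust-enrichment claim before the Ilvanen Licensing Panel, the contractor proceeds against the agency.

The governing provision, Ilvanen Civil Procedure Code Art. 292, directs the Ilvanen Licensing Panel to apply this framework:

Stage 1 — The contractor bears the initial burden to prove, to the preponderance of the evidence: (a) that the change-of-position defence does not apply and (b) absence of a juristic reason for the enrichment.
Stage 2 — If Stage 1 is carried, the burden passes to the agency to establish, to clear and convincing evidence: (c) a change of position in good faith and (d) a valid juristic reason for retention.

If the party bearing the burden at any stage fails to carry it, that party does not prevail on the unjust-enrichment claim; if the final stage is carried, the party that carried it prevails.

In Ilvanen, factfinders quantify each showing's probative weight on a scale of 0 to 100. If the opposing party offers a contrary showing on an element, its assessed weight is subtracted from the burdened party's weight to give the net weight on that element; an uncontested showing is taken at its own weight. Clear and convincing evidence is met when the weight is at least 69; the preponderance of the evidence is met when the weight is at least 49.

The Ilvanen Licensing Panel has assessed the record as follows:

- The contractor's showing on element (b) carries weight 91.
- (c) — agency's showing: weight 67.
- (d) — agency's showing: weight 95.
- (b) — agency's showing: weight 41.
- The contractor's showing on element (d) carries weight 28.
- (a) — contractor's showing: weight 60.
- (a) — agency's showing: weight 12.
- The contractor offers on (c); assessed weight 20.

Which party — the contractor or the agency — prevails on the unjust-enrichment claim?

Stage 1 — burden on contractor; standard: the preponderance of the evidence (weight is at least 49).
    (a): 60 − 12 = 48 < 49 [not met]
    (b): 91 − 41 = 50 ≥ 49 [met]
  Not every element is met, so the contractor fails to carry Stage 1.
The analysis ends at Stage 1; the agency prevails.

agency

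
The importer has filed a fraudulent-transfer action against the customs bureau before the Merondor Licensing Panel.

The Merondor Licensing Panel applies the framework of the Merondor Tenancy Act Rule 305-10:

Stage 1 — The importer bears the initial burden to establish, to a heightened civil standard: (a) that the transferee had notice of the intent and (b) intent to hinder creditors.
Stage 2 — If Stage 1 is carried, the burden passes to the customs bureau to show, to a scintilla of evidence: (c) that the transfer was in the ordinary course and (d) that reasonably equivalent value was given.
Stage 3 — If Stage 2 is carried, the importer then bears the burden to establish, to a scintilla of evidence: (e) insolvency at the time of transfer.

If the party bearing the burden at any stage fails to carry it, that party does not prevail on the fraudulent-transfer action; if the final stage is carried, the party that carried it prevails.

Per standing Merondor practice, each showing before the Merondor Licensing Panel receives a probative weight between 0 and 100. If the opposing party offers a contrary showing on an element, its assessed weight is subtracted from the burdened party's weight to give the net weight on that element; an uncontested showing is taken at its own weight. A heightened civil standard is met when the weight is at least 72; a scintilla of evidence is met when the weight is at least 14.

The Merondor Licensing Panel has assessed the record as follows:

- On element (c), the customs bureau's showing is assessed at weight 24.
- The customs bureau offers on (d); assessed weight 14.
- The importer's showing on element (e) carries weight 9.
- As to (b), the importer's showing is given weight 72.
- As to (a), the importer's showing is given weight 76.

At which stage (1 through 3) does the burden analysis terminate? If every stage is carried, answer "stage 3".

At Stage 1 the importer must meet a heightened civil standard (weight is at least 72): on (a) the weight is 76, which does reach 72, so (a) meets the standard; on (b) the weight is 72, which does reach 72, so (b) meets the standard.
  Stage 1 is satisfied; the onus moves to the customs bureau.
At Stage 2 the customs bureau must meet a scintilla of evidence (weight is at least 14): on (c) the weight is 24, which does reach 14, so (c) meets the standard; on (d) the weight is 14, which does reach 14, so (d) meets the standard.
  Stage 2 carried; the burden shifts to the importer.
At Stage 3 the importer must meet a scintilla of evidence (weight is at least 14): on (e) the weight is 9, which does not reach 14, so (e) does not meet the standard.
  The importer does not carry Stage 3.
The analysis ends at Stage 3; the customs bureau prevails.

stage 3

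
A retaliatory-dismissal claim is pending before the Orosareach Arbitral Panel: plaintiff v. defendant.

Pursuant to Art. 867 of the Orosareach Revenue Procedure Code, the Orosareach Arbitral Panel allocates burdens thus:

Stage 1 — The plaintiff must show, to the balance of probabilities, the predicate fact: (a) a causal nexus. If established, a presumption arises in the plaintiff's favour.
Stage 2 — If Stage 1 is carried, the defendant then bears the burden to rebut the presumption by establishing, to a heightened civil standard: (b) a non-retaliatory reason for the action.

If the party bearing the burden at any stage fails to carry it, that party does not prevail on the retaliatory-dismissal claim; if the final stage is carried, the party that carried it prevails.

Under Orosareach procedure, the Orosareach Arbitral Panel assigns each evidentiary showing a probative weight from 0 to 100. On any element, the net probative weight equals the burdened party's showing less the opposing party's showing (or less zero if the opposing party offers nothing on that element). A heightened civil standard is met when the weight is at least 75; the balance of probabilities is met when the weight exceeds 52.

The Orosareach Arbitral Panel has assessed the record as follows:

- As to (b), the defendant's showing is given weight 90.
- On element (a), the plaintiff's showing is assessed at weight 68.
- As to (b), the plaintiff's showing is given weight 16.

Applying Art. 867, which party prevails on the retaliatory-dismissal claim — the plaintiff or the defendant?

Stage 1 — burden on plaintiff; standard: the balance of probabilities (weight exceeds 52).
    (a): 68 > 52 [met]
  All elements met. The burden passes to the defendant.
Stage 2 — burden on defendant; standard: a heightened civil standard (weight is at least 75).
    (b): 90 − 16 = 74 < 75 [not met]
  Stage 2 not carried; the defendant fails its burden.
The analysis ends at Stage 2; the plaintiff prevails.

plaintiff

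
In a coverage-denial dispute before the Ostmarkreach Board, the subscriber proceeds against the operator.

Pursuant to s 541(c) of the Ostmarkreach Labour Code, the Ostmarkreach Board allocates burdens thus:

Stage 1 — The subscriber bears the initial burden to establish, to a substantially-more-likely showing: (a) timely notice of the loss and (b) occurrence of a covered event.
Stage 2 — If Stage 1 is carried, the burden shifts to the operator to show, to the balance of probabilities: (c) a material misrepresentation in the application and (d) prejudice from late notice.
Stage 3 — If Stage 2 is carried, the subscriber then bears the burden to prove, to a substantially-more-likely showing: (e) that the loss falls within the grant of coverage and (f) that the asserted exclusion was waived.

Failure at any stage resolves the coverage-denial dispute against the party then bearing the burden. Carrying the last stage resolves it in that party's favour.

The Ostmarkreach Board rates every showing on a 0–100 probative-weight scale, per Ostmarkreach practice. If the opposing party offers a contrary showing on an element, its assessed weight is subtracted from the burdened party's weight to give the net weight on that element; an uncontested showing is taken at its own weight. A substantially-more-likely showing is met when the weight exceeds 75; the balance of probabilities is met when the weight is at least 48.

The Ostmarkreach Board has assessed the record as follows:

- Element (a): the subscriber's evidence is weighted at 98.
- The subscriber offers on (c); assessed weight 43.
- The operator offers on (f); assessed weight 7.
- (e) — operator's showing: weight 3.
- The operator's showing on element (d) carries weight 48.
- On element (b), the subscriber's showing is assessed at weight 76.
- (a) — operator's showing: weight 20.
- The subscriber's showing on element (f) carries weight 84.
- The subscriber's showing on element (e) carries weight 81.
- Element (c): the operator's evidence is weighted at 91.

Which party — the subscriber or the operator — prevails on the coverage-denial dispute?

Stage 1 — burden on subscriber; standard: a substantially-more-likely showing (weight exceeds 75).
    (a): 98 − 20 = 78 > 75 [met]
    (b): 76 > 75 [met]
  Stage 1 carried; the burden shifts to the operator.
Stage 2 — burden on operator; standard: the balance of probabilities (weight is at least 48).
    (c): 91 − 43 = 48 ≥ 48 [met]
    (d): 48 ≥ 48 [met]
  Stage 2 carried; the burden shifts to the subscriber.
Stage 3 — burden on subscriber; standard: a substantially-more-likely showing (weight exceeds 75).
    (e): 81 − 3 = 78 > 75 [met]
    (f): 84 − 7 = 77 > 75 [met]
  The subscriber carries the last stage.
Every stage carried; the subscriber prevails.

subscriber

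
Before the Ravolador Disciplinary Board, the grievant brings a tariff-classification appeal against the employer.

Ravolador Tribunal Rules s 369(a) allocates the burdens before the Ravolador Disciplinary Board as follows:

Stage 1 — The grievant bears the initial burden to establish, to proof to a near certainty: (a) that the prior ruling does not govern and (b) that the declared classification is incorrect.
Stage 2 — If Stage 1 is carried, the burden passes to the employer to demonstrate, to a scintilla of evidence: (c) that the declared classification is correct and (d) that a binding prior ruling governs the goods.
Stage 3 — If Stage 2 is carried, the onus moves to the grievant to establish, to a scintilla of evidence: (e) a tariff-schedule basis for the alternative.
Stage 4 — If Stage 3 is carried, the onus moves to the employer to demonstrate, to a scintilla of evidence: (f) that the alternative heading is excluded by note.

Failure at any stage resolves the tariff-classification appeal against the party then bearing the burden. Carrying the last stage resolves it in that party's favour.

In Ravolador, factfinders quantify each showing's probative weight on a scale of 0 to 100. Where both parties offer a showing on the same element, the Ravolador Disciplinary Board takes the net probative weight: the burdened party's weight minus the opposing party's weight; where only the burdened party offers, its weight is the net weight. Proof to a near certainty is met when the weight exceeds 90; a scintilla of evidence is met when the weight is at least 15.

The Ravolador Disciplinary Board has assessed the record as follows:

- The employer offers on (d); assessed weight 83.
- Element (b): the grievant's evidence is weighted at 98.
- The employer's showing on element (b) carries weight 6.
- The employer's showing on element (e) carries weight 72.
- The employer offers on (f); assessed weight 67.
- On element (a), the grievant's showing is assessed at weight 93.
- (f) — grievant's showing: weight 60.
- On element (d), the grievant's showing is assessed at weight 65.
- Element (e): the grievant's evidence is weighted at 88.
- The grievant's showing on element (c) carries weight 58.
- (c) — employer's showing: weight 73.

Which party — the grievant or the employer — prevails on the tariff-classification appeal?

grievant

Stage 1 (grievant, proof to a near certainty, weight exceeds 90): (a) 93 > 90 — meets; (b) net 98−6=92 > 90 — meets.
  Stage 1 is satisfied; the onus moves to the employer.
Stage 2 (employer, a scintilla of evidence, weight is at least 15): (c) net 73−58=15 ≥ 15 — meets; (d) net 83−65=18 ≥ 15 — meets.
  The employer carries Stage 2; the grievant now bears the burden.
Stage 3 (grievant, a scintilla of evidence, weight is at least 15): (e) net 88−72=16 ≥ 15 — meets.
  The grievant carries Stage 3; the employer now bears the burden.
Stage 4 (employer, a scintilla of evidence, weight is at least 15): (f) net 67−60=7 < 15 — fails.
  Stage 4 not carried; the employer fails its burden.
So the grievant prevails.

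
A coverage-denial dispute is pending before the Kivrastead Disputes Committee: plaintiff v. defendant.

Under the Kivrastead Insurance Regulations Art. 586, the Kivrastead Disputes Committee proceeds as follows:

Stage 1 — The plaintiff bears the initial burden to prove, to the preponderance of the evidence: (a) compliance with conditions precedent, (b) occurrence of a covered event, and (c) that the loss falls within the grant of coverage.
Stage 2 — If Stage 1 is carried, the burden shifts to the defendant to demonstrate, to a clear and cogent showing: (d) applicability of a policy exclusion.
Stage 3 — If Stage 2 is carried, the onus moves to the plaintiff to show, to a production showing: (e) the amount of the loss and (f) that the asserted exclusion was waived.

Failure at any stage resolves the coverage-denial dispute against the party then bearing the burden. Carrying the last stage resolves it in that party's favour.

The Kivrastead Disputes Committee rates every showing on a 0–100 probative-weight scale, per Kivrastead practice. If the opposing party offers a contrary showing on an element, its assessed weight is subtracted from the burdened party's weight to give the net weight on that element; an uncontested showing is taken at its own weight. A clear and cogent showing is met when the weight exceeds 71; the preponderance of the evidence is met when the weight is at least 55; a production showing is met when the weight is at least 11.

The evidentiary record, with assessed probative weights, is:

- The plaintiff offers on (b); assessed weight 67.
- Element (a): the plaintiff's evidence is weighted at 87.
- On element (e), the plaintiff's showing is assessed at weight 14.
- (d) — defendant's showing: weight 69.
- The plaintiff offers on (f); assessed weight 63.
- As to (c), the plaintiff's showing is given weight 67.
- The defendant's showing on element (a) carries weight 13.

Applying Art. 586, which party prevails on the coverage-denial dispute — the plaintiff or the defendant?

Stage 1 — burden on plaintiff; standard: the preponderance of the evidence (weight is at least 55).
    (a): 87 − 13 = 74 ≥ 55 [met]
    (b): 67 ≥ 55 [met]
    (c): 67 ≥ 55 [met]
  The plaintiff carries Stage 1; the defendant now bears the burden.
Stage 2 — burden on defendant; standard: a clear and cogent showing (weight exceeds 71).
    (d): 69 ≤ 71 [not met]
  Not every element is met, so the defendant fails to carry Stage 2.
The analysis ends at Stage 2; the plaintiff prevails.

plaintiff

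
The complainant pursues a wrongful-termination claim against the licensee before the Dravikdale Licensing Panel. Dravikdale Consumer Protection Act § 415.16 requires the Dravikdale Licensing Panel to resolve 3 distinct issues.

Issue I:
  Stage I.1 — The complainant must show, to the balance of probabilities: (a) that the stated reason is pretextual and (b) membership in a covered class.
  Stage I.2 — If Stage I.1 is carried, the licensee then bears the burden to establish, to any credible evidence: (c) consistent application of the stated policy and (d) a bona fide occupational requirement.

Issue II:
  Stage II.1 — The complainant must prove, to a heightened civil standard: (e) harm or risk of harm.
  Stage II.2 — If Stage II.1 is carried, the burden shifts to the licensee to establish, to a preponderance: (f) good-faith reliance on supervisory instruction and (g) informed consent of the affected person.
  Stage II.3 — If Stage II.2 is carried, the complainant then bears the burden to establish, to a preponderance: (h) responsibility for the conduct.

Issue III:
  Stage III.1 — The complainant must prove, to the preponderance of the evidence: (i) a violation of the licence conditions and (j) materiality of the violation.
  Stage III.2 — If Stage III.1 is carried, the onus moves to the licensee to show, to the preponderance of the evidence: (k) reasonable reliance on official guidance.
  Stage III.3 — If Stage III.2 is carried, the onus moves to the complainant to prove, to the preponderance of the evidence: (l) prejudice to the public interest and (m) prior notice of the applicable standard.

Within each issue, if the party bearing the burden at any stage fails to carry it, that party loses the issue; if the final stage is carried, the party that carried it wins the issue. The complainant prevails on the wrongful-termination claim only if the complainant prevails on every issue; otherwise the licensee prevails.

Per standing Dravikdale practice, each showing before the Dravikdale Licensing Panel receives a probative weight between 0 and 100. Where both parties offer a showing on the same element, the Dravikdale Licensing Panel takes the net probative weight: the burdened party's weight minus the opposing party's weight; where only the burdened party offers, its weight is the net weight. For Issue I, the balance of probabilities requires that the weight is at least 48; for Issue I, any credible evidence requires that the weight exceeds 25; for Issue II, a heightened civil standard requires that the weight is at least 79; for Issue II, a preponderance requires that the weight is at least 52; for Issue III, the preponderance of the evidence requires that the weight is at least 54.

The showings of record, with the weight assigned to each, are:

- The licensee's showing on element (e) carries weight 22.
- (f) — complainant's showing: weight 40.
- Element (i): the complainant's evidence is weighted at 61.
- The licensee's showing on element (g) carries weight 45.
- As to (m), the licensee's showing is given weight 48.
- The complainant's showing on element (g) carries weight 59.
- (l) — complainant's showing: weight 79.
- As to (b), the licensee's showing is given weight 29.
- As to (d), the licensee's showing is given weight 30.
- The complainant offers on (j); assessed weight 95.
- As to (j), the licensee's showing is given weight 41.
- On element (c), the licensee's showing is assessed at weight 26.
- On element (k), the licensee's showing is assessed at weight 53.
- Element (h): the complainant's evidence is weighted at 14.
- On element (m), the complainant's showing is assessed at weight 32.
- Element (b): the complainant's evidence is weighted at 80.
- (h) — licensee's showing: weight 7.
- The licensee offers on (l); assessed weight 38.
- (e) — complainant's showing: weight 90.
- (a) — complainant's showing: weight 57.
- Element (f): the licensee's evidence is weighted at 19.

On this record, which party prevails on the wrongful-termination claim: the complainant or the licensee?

— Issue I —
At Stage I.1 the complainant must meet the balance of probabilities (weight is at least 48): on (a) the weight is 57, ≥ 48, so (a) meets the standard; on (b) the weight is 80 less the opposing 29 gives net 51, ≥ 48, so (b) meets the standard.
  Stage I.1 is satisfied; the onus moves to the licensee.
At Stage I.2 the licensee must meet any credible evidence (weight exceeds 25): on (c) the weight is 26, > 25, so (c) meets the standard; on (d) the weight is 30, which does exceed 25, so (d) meets the standard.
  Stage I.2 carried; the final stage is satisfied.
With every stage satisfied, the licensee prevails on this issue.
— Issue II —
Stage II.1 (complainant, a heightened civil standard, weight is at least 79): (e) net 90−22=68 < 79 — fails.
  Stage II.1 not carried; the complainant fails its burden.
The analysis ends at Stage II.1; the licensee prevails on this issue.
— Issue III —
Stage III.1 — burden on complainant; standard: the preponderance of the evidence (weight is at least 54).
    (i): 61 ≥ 54 [met]
    (j): 95 − 41 = 54 ≥ 54 [met]
  Stage III.1 carried; the burden shifts to the licensee.
Stage III.2 — burden on licensee; standard: the preponderance of the evidence (weight is at least 54).
    (k): 53 < 54 [not met]
  Not every element is met, so the licensee fails to carry Stage III.2.
The complainant prevails on this issue.
Per-issue: Issue I → licensee; Issue II → licensee; Issue III → complainant. The complainant must prevail on every issue; overall, the licensee prevails.

licensee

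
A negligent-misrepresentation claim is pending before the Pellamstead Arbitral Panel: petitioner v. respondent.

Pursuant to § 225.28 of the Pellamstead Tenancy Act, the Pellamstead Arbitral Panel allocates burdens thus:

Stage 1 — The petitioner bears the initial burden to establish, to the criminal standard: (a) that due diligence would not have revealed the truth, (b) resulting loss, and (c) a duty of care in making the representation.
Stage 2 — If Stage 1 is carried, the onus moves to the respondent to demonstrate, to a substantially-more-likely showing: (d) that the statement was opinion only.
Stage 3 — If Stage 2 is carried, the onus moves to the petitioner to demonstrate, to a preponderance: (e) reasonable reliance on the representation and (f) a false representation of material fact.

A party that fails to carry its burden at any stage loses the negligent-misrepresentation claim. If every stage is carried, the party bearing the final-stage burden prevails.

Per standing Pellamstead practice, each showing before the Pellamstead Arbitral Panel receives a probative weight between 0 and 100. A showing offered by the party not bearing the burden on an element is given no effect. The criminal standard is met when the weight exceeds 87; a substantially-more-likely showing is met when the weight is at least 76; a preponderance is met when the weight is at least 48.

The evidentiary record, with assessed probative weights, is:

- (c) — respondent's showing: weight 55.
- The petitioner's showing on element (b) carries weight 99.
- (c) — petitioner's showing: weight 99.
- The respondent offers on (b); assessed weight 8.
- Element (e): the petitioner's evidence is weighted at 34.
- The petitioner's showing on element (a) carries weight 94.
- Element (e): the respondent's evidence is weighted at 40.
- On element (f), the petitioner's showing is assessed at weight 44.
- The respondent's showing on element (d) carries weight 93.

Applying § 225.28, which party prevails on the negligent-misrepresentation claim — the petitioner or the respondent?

Stage 1 — burden on petitioner; standard: the criminal standard (weight exceeds 87).
    (a): 94 > 87 [met]
    (b): 99 (respondent's 8 disregarded) > 87 [met]
    (c): 99 (respondent's 55 disregarded) > 87 [met]
  The petitioner carries Stage 1; the respondent now bears the burden.
Stage 2 — burden on respondent; standard: a substantially-more-likely showing (weight is at least 76).
    (d): 93 ≥ 76 [met]
  Stage 2 carried; the burden shifts to the petitioner.
Stage 3 — burden on petitioner; standard: a preponderance (weight is at least 48).
    (e): 34 (respondent's 40 disregarded) < 48 [not met]
    (f): 44 < 48 [not met]
  Not every element is met, so the petitioner fails to carry Stage 3.
The analysis ends at Stage 3; the respondent prevails.

respondent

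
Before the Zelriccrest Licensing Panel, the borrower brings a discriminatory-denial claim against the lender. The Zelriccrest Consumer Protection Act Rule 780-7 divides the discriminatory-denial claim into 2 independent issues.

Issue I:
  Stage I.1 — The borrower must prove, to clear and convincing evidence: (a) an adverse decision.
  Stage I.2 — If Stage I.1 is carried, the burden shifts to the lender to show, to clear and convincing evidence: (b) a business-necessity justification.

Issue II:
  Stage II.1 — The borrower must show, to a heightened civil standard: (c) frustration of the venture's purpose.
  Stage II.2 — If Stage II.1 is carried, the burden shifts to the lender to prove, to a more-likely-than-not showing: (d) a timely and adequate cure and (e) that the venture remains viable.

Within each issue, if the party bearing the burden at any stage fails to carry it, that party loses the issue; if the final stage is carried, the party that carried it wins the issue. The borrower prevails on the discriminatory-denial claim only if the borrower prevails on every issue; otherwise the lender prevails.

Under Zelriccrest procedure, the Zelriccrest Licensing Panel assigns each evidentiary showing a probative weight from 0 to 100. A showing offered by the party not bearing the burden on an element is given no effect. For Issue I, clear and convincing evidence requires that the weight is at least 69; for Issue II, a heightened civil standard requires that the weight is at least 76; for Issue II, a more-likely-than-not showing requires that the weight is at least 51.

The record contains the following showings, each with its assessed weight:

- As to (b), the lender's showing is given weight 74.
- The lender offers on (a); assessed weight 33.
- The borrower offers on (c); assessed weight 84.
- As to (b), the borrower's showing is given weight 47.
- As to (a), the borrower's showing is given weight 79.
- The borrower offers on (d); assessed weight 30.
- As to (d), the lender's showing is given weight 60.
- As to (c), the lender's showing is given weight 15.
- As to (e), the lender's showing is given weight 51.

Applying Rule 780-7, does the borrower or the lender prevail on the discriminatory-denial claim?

lender

— Issue I —
At Stage I.1 the borrower must meet clear and convincing evidence (weight is at least 69): on (a) the weight is 79 (the lender's 33 is given no effect), which does reach 69, so (a) meets the standard.
  Stage I.1 carried; the burden shifts to the lender.
At Stage I.2 the lender must meet clear and convincing evidence (weight is at least 69): on (b) the weight is 74 (the borrower's 47 is given no effect), which does reach 69, so (b) meets the standard.
  The lender carries the last stage.
Every stage carried; the lender prevails on this issue.
— Issue II —
Stage II.1 (borrower, a heightened civil standard, weight is at least 76): (c) 84 (lender's 15 disregarded) ≥ 76 — meets.
  Stage II.1 carried; the burden shifts to the lender.
Stage II.2 (lender, a more-likely-than-not showing, weight is at least 51): (d) 60 (borrower's 30 disregarded) ≥ 51 — meets; (e) 51 ≥ 51 — meets.
  All elements met at the final stage.
All stages carried — the lender prevails on this issue.
Per-issue: Issue I → lender; Issue II → lender. The borrower must prevail on every issue; overall, the lender prevails.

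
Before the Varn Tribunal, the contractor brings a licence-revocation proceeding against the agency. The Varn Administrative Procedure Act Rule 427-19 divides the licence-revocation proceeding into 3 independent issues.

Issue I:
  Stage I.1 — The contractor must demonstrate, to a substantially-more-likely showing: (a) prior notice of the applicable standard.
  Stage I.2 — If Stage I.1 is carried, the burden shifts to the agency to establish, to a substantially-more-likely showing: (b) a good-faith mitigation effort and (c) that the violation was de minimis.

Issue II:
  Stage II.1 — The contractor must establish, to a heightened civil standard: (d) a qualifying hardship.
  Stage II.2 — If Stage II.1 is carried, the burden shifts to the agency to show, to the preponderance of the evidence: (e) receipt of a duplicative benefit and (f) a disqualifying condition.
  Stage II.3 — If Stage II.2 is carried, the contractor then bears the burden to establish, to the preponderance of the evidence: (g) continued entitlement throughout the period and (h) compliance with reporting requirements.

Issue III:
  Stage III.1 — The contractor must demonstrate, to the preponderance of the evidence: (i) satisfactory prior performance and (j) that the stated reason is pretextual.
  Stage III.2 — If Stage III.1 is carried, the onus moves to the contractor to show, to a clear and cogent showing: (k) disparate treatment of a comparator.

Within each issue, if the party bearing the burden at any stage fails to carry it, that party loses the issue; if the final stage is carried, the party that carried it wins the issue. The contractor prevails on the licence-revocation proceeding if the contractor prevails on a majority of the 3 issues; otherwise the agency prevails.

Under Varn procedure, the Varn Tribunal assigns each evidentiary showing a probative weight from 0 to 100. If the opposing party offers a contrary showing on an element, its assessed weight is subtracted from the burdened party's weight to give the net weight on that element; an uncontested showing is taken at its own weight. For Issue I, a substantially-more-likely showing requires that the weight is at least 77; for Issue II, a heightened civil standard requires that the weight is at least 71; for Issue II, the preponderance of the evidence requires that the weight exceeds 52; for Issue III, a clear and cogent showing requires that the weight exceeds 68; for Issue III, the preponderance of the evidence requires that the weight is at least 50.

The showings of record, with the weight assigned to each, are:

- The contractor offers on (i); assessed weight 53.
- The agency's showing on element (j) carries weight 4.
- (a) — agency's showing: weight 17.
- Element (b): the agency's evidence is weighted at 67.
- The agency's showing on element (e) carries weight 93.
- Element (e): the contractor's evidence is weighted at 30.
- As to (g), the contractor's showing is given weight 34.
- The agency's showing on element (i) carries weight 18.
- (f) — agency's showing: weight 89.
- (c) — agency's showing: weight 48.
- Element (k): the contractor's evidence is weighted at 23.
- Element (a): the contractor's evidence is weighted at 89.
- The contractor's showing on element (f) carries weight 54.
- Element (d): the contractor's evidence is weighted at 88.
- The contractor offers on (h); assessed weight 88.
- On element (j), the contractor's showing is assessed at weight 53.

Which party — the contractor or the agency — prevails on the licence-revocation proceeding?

agency

— Issue I —
Stage I.1 — burden on contractor; standard: a substantially-more-likely showing (weight is at least 77).
    (a): 89 − 17 = 72 < 77 [not met]
  Stage I.1 not carried; the contractor fails its burden.
The agency prevails on this issue.
— Issue II —
Stage II.1 (contractor, a heightened civil standard, weight is at least 71): (d) 88 ≥ 71 — meets.
  The contractor carries Stage II.1; the agency now bears the burden.
Stage II.2 (agency, the preponderance of the evidence, weight exceeds 52): (e) net 93−30=63 > 52 — meets; (f) net 89−54=35 ≤ 52 — fails.
  The agency does not carry Stage II.2.
The contractor prevails on this issue.
— Issue III —
Stage III.1 (contractor, the preponderance of the evidence, weight is at least 50): (i) net 53−18=35 < 50 — fails; (j) net 53−4=49 < 50 — fails.
  Stage III.1 not carried; the contractor fails its burden.
The agency prevails on this issue.
Per-issue: Issue I → agency; Issue II → contractor; Issue III → agency. The contractor must prevail on a majority of issues; overall, the agency prevails.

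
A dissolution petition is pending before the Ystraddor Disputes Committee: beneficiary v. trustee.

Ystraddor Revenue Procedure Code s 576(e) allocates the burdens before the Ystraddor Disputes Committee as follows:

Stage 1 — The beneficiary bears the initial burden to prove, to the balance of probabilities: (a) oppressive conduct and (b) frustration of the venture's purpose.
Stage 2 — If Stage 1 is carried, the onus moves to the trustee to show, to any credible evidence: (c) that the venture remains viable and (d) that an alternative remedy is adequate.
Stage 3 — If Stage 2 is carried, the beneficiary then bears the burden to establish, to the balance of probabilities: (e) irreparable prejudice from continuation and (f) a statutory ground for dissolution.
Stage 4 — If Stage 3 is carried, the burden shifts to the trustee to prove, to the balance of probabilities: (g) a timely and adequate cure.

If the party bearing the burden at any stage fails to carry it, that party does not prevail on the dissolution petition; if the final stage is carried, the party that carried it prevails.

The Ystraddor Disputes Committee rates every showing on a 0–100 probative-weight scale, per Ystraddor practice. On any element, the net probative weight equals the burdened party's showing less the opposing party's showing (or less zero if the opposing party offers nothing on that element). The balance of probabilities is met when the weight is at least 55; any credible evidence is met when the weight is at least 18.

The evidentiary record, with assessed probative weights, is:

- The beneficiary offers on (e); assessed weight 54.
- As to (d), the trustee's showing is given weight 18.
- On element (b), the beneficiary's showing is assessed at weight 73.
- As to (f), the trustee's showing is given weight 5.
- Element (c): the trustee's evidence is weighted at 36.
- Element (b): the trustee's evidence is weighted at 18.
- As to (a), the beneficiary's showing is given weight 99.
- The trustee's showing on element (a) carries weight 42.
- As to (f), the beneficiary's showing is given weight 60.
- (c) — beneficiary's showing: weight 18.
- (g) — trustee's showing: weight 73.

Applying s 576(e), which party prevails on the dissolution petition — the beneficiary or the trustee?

Stage 1 — burden on beneficiary; standard: the balance of probabilities (weight is at least 55).
    (a): 99 − 42 = 57 ≥ 55 [met]
    (b): 73 − 18 = 55 ≥ 55 [met]
  Stage 1 carried; the burden shifts to the trustee.
Stage 2 — burden on trustee; standard: any credible evidence (weight is at least 18).
    (c): 36 − 18 = 18 ≥ 18 [met]
    (d): 18 ≥ 18 [met]
  All elements met. The burden passes to the beneficiary.
Stage 3 — burden on beneficiary; standard: the balance of probabilities (weight is at least 55).
    (e): 54 < 55 [not met]
    (f): 60 − 5 = 55 ≥ 55 [met]
  Not every element is met, so the beneficiary fails to carry Stage 3.
The trustee prevails.

trustee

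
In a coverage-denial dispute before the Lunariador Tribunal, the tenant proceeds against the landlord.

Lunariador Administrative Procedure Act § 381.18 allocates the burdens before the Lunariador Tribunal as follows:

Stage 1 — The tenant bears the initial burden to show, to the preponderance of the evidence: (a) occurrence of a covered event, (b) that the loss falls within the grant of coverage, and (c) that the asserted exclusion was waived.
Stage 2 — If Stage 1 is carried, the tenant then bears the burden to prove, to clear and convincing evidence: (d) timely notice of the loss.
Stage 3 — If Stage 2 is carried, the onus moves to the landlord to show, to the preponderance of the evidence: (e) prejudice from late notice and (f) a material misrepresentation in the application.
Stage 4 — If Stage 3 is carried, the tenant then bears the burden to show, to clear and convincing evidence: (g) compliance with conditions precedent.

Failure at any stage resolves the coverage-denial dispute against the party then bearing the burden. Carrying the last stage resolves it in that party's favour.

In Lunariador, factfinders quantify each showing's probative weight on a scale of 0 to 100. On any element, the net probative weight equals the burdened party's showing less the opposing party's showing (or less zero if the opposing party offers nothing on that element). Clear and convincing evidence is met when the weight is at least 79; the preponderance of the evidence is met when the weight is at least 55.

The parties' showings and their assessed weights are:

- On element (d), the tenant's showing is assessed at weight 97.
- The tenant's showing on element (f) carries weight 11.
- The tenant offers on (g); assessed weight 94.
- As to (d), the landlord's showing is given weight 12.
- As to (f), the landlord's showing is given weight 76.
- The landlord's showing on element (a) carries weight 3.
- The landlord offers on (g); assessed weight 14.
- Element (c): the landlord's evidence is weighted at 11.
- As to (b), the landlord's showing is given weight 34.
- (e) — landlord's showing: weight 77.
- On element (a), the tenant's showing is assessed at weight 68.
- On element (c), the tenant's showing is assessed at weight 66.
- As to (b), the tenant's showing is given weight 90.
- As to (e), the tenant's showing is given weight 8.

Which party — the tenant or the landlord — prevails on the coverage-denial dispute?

Stage 1 (tenant, the preponderance of the evidence, weight is at least 55): (a) net 68−3=65 ≥ 55 — meets; (b) net 90−34=56 ≥ 55 — meets; (c) net 66−11=55 ≥ 55 — meets.
  Stage 1 is satisfied; the tenant continues to bear the burden.
Stage 2 (tenant, clear and convincing evidence, weight is at least 79): (d) net 97−12=85 ≥ 79 — meets.
  Stage 2 is satisfied; the onus moves to the landlord.
Stage 3 (landlord, the preponderance of the evidence, weight is at least 55): (e) net 77−8=69 ≥ 55 — meets; (f) net 76−11=65 ≥ 55 — meets.
  Stage 3 is satisfied; the onus moves to the tenant.
Stage 4 (tenant, clear and convincing evidence, weight is at least 79): (g) net 94−14=80 ≥ 79 — meets.
  Stage 4 carried; the final stage is satisfied.
Every stage carried; the tenant prevails.

tenant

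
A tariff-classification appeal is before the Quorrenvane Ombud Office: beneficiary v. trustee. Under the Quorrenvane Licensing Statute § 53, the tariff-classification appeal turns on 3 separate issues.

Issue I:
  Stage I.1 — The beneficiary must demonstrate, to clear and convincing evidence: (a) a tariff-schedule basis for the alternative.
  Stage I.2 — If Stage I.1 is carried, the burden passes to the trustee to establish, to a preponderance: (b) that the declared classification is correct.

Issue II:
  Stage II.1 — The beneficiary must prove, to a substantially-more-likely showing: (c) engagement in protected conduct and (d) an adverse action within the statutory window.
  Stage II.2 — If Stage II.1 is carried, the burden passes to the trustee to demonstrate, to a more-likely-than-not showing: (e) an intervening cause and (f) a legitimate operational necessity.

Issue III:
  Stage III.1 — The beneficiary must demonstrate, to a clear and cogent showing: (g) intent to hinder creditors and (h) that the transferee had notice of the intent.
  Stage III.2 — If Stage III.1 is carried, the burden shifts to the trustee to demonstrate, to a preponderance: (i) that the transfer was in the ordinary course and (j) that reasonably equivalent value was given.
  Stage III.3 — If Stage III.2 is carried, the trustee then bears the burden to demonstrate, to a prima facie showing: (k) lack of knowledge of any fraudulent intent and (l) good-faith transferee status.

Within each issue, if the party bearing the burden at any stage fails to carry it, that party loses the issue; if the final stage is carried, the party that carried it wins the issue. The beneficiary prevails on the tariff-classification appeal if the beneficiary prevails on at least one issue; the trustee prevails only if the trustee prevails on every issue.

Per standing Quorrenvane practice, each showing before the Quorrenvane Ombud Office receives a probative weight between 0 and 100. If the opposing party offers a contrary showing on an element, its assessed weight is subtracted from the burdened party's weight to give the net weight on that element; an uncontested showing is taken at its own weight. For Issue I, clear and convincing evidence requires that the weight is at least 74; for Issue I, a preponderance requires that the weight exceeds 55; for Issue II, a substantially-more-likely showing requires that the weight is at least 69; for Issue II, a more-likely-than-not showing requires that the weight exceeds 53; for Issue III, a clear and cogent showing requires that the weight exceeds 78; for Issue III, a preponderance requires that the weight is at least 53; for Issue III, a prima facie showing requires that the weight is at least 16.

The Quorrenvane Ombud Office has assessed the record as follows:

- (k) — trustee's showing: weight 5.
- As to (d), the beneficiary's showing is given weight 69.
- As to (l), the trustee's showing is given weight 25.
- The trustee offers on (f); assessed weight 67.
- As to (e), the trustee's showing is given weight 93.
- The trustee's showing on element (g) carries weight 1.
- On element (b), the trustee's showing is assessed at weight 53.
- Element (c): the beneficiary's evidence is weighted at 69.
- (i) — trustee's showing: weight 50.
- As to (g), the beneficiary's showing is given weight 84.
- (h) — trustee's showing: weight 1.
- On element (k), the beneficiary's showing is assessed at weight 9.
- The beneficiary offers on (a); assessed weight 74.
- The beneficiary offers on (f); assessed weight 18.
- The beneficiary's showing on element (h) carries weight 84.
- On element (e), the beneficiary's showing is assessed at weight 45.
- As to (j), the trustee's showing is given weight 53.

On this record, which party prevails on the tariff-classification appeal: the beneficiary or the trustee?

beneficiary

— Issue I —
Stage I.1 (beneficiary, clear and convincing evidence, weight is at least 74): (a) 74 ≥ 74 — meets.
  Stage I.1 carried; the burden shifts to the trustee.
Stage I.2 (trustee, a preponderance, weight exceeds 55): (b) 53 ≤ 55 — fails.
  The trustee does not carry Stage I.2.
The beneficiary prevails on this issue.
— Issue II —
Stage II.1 — burden on beneficiary; standard: a substantially-more-likely showing (weight is at least 69).
    (c): 69 ≥ 69 [met]
    (d): 69 ≥ 69 [met]
  Stage II.1 carried; the burden shifts to the trustee.
Stage II.2 — burden on trustee; standard: a more-likely-than-not showing (weight exceeds 53).
    (e): 93 − 45 = 48 ≤ 53 [not met]
    (f): 67 − 18 = 49 ≤ 53 [not met]
  Stage II.2 not carried; the trustee fails its burden.
The analysis ends at Stage II.2; the beneficiary prevails on this issue.
— Issue III —
At Stage III.1 the beneficiary must meet a clear and cogent showing (weight exceeds 78): on (g) the weight is 84 less the opposing 1 gives net 83, > 78, so (g) meets the standard; on (h) the weight is 84 less the opposing 1 gives net 83, > 78, so (h) meets the standard.
  All elements met. The burden passes to the trustee.
At Stage III.2 the trustee must meet a preponderance (weight is at least 53): on (i) the weight is 50, < 53, so (i) does not meet the standard; on (j) the weight is 53, ≥ 53, so (j) meets the standard.
  Stage III.2 not carried; the trustee fails its burden.
The beneficiary prevails on this issue.
Per-issue: Issue I → beneficiary; Issue II → beneficiary; Issue III → beneficiary. The beneficiary must prevail on at least one issue; overall, the beneficiary prevails.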